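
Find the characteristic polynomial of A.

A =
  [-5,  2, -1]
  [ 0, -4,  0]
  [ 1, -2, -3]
x^3 + 12*x^2 + 48*x + 64

Expanding det(x·I − A) (e.g. by cofactor expansion or by noting that A is similar to its Jordan form J, which has the same characteristic polynomial as A) gives
  χ_A(x) = x^3 + 12*x^2 + 48*x + 64
which factors as (x + 4)^3. The eigenvalues (with algebraic multiplicities) are λ = -4 with multiplicity 3.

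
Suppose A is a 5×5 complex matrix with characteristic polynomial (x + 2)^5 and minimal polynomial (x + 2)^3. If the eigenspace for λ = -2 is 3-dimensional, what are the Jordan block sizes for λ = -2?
Block sizes for λ = -2: [3, 1, 1]

Step 1 — from the characteristic polynomial, algebraic multiplicity of λ = -2 is 5. From dim ker(A − (-2)·I) = 3, there are exactly 3 Jordan blocks for λ = -2.
Step 2 — from the minimal polynomial, the factor (x + 2)^3 tells us the largest block for λ = -2 has size 3.
Step 3 — with total size 5, 3 blocks, and largest block 3, the block sizes (in nonincreasing order) are [3, 1, 1].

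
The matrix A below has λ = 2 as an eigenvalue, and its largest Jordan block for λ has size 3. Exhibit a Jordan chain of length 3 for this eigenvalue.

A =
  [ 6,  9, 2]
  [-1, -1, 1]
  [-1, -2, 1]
A Jordan chain for λ = 2 of length 3:
v_1 = (5, -2, -1)ᵀ
v_2 = (4, -1, -1)ᵀ
v_3 = (1, 0, 0)ᵀ

Let N = A − (2)·I. We want v_3 with N^3 v_3 = 0 but N^2 v_3 ≠ 0; then v_{j-1} := N · v_j for j = 3, …, 2.

Pick v_3 = (1, 0, 0)ᵀ.
Then v_2 = N · v_3 = (4, -1, -1)ᵀ.
Then v_1 = N · v_2 = (5, -2, -1)ᵀ.

Sanity check: (A − (2)·I) v_1 = (0, 0, 0)ᵀ = 0. ✓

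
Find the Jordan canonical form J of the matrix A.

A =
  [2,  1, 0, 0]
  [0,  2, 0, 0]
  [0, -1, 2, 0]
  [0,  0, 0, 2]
J_2(2) ⊕ J_1(2) ⊕ J_1(2)

The characteristic polynomial is
  det(x·I − A) = x^4 - 8*x^3 + 24*x^2 - 32*x + 16 = (x - 2)^4

Eigenvalues and multiplicities (the geometric multiplicity of λ is n − rank(A − λI), which equals the number of Jordan blocks for λ):
  λ = 2: algebraic multiplicity = 4, geometric multiplicity = 3

Determining the block sizes for each eigenvalue:
  λ = 2: 3 blocks summing to 4 forces exactly one block of size 2 and the rest size 1 → block sizes [2, 1, 1]

Assembling the blocks gives a Jordan form
J =
  [2, 1, 0, 0]
  [0, 2, 0, 0]
  [0, 0, 2, 0]
  [0, 0, 0, 2]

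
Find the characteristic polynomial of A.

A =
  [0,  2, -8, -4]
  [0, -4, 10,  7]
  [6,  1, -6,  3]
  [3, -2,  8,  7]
x^4 + 3*x^3 - 6*x^2 - 28*x - 24

Expanding det(x·I − A) (e.g. by cofactor expansion or by noting that A is similar to its Jordan form J, which has the same characteristic polynomial as A) gives
  χ_A(x) = x^4 + 3*x^3 - 6*x^2 - 28*x - 24
which factors as (x - 3)*(x + 2)^3. The eigenvalues (with algebraic multiplicities) are λ = -2 with multiplicity 3, λ = 3 with multiplicity 1.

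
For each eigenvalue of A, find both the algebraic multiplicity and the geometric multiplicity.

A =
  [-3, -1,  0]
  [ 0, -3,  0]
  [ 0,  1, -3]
λ = -3: alg = 3, geom = 2

Step 1 — factor the characteristic polynomial to read off the algebraic multiplicities:
  χ_A(x) = (x + 3)^3

Step 2 — compute geometric multiplicities via the rank-nullity identity g(λ) = n − rank(A − λI):
  rank(A − (-3)·I) = 1, so dim ker(A − (-3)·I) = n − 1 = 2

Summary:
  λ = -3: algebraic multiplicity = 3, geometric multiplicity = 2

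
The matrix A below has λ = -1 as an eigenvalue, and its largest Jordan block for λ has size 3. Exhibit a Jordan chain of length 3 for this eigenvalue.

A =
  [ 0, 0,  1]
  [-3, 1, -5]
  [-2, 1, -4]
A Jordan chain for λ = -1 of length 3:
v_1 = (-1, 1, 1)ᵀ
v_2 = (1, -3, -2)ᵀ
v_3 = (1, 0, 0)ᵀ

Let N = A − (-1)·I. We want v_3 with N^3 v_3 = 0 but N^2 v_3 ≠ 0; then v_{j-1} := N · v_j for j = 3, …, 2.

Pick v_3 = (1, 0, 0)ᵀ.
Then v_2 = N · v_3 = (1, -3, -2)ᵀ.
Then v_1 = N · v_2 = (-1, 1, 1)ᵀ.

Sanity check: (A − (-1)·I) v_1 = (0, 0, 0)ᵀ = 0. ✓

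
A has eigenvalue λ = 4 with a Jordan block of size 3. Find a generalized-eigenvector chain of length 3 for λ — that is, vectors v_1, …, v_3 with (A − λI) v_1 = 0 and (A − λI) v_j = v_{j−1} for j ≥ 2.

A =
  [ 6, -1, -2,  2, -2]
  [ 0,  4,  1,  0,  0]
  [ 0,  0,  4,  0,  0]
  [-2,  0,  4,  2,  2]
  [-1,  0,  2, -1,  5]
A Jordan chain for λ = 4 of length 3:
v_1 = (1, 0, 0, -2, -1)ᵀ
v_2 = (0, 1, 0, 2, 1)ᵀ
v_3 = (1, 0, 1, 0, 0)ᵀ

Let N = A − (4)·I. We want v_3 with N^3 v_3 = 0 but N^2 v_3 ≠ 0; then v_{j-1} := N · v_j for j = 3, …, 2.

Pick v_3 = (1, 0, 1, 0, 0)ᵀ.
Then v_2 = N · v_3 = (0, 1, 0, 2, 1)ᵀ.
Then v_1 = N · v_2 = (1, 0, 0, -2, -1)ᵀ.

Sanity check: (A − (4)·I) v_1 = (0, 0, 0, 0, 0)ᵀ = 0. ✓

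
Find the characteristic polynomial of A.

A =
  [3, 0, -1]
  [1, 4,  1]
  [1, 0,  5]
x^3 - 12*x^2 + 48*x - 64

Expanding det(x·I − A) (e.g. by cofactor expansion or by noting that A is similar to its Jordan form J, which has the same characteristic polynomial as A) gives
  χ_A(x) = x^3 - 12*x^2 + 48*x - 64
which factors as (x - 4)^3. The eigenvalues (with algebraic multiplicities) are λ = 4 with multiplicity 3.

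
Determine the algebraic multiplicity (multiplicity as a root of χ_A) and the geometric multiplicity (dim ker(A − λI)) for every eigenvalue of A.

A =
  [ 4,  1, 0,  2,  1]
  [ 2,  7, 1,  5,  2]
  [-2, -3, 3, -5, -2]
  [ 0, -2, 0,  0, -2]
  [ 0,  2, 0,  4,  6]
λ = 4: alg = 5, geom = 3

Step 1 — factor the characteristic polynomial to read off the algebraic multiplicities:
  χ_A(x) = (x - 4)^5

Step 2 — compute geometric multiplicities via the rank-nullity identity g(λ) = n − rank(A − λI):
  rank(A − (4)·I) = 2, so dim ker(A − (4)·I) = n − 2 = 3

Summary:
  λ = 4: algebraic multiplicity = 5, geometric multiplicity = 3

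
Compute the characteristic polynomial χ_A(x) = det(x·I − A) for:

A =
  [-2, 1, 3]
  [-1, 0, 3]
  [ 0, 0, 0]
x^3 + 2*x^2 + x

Expanding det(x·I − A) (e.g. by cofactor expansion or by noting that A is similar to its Jordan form J, which has the same characteristic polynomial as A) gives
  χ_A(x) = x^3 + 2*x^2 + x
which factors as x*(x + 1)^2. The eigenvalues (with algebraic multiplicities) are λ = -1 with multiplicity 2, λ = 0 with multiplicity 1.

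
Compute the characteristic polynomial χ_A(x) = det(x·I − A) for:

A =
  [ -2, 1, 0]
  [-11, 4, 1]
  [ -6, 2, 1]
x^3 - 3*x^2 + 3*x - 1

Expanding det(x·I − A) (e.g. by cofactor expansion or by noting that A is similar to its Jordan form J, which has the same characteristic polynomial as A) gives
  χ_A(x) = x^3 - 3*x^2 + 3*x - 1
which factors as (x - 1)^3. The eigenvalues (with algebraic multiplicities) are λ = 1 with multiplicity 3.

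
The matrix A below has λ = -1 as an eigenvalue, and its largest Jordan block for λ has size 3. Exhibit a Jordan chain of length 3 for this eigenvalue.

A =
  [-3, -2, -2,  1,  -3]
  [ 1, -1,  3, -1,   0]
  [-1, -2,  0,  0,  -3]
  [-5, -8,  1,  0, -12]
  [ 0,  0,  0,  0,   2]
A Jordan chain for λ = -1 of length 3:
v_1 = (-1, 0, -1, -4, 0)ᵀ
v_2 = (-2, 1, -1, -5, 0)ᵀ
v_3 = (1, 0, 0, 0, 0)ᵀ

Let N = A − (-1)·I. We want v_3 with N^3 v_3 = 0 but N^2 v_3 ≠ 0; then v_{j-1} := N · v_j for j = 3, …, 2.

Pick v_3 = (1, 0, 0, 0, 0)ᵀ.
Then v_2 = N · v_3 = (-2, 1, -1, -5, 0)ᵀ.
Then v_1 = N · v_2 = (-1, 0, -1, -4, 0)ᵀ.

Sanity check: (A − (-1)·I) v_1 = (0, 0, 0, 0, 0)ᵀ = 0. ✓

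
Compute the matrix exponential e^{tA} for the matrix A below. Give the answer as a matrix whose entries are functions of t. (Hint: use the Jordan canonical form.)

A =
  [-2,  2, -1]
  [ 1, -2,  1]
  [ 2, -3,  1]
e^{tA} =
  [t^2*exp(-t)/2 - t*exp(-t) + exp(-t), -t^2*exp(-t)/2 + 2*t*exp(-t), t^2*exp(-t)/2 - t*exp(-t)]
  [t*exp(-t), -t*exp(-t) + exp(-t), t*exp(-t)]
  [-t^2*exp(-t)/2 + 2*t*exp(-t), t^2*exp(-t)/2 - 3*t*exp(-t), -t^2*exp(-t)/2 + 2*t*exp(-t) + exp(-t)]

Strategy: write A = P · J · P⁻¹ where J is a Jordan canonical form, so e^{tA} = P · e^{tJ} · P⁻¹, and e^{tJ} can be computed block-by-block.

A has Jordan form
J =
  [-1,  1,  0]
  [ 0, -1,  1]
  [ 0,  0, -1]
(up to reordering of blocks).

Per-block formulas:
  For a 3×3 Jordan block J_3(-1): exp(t · J_3(-1)) = e^(-1t)·(I + t·N + (t^2/2)·N^2), where N is the 3×3 nilpotent shift.

After assembling e^{tJ} and conjugating by P, we get:

e^{tA} =
  [t^2*exp(-t)/2 - t*exp(-t) + exp(-t), -t^2*exp(-t)/2 + 2*t*exp(-t), t^2*exp(-t)/2 - t*exp(-t)]
  [t*exp(-t), -t*exp(-t) + exp(-t), t*exp(-t)]
  [-t^2*exp(-t)/2 + 2*t*exp(-t), t^2*exp(-t)/2 - 3*t*exp(-t), -t^2*exp(-t)/2 + 2*t*exp(-t) + exp(-t)]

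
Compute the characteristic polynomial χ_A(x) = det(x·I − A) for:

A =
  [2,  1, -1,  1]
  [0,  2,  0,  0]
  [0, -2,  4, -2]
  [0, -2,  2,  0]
x^4 - 8*x^3 + 24*x^2 - 32*x + 16

Expanding det(x·I − A) (e.g. by cofactor expansion or by noting that A is similar to its Jordan form J, which has the same characteristic polynomial as A) gives
  χ_A(x) = x^4 - 8*x^3 + 24*x^2 - 32*x + 16
which factors as (x - 2)^4. The eigenvalues (with algebraic multiplicities) are λ = 2 with multiplicity 4.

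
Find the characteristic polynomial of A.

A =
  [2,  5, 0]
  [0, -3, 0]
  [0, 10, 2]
x^3 - x^2 - 8*x + 12

Expanding det(x·I − A) (e.g. by cofactor expansion or by noting that A is similar to its Jordan form J, which has the same characteristic polynomial as A) gives
  χ_A(x) = x^3 - x^2 - 8*x + 12
which factors as (x - 2)^2*(x + 3). The eigenvalues (with algebraic multiplicities) are λ = -3 with multiplicity 1, λ = 2 with multiplicity 2.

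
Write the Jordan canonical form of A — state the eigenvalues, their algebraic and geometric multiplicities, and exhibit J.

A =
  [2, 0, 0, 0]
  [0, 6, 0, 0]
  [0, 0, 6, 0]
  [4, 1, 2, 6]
J_1(2) ⊕ J_2(6) ⊕ J_1(6)

The characteristic polynomial is
  det(x·I − A) = x^4 - 20*x^3 + 144*x^2 - 432*x + 432 = (x - 6)^3*(x - 2)

Eigenvalues and multiplicities (the geometric multiplicity of λ is n − rank(A − λI), which equals the number of Jordan blocks for λ):
  λ = 2: algebraic multiplicity = 1, geometric multiplicity = 1
  λ = 6: algebraic multiplicity = 3, geometric multiplicity = 2

Determining the block sizes for each eigenvalue:
  λ = 2: one block (gm = 1), so the single block has size am = 1 → block sizes [1]
  λ = 6: 2 blocks summing to 3 forces exactly one block of size 2 and the rest size 1 → block sizes [2, 1]

Assembling the blocks gives a Jordan form
J =
  [2, 0, 0, 0]
  [0, 6, 1, 0]
  [0, 0, 6, 0]
  [0, 0, 0, 6]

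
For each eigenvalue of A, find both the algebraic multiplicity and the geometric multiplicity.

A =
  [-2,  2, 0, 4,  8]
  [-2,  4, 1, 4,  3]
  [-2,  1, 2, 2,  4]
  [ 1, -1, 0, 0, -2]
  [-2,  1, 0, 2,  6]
λ = 2: alg = 5, geom = 2

Step 1 — factor the characteristic polynomial to read off the algebraic multiplicities:
  χ_A(x) = (x - 2)^5

Step 2 — compute geometric multiplicities via the rank-nullity identity g(λ) = n − rank(A − λI):
  rank(A − (2)·I) = 3, so dim ker(A − (2)·I) = n − 3 = 2

Summary:
  λ = 2: algebraic multiplicity = 5, geometric multiplicity = 2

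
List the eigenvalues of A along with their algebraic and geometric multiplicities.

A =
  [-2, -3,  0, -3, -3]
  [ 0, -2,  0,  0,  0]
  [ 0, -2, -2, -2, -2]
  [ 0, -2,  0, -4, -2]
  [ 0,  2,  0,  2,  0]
λ = -2: alg = 5, geom = 4

Step 1 — factor the characteristic polynomial to read off the algebraic multiplicities:
  χ_A(x) = (x + 2)^5

Step 2 — compute geometric multiplicities via the rank-nullity identity g(λ) = n − rank(A − λI):
  rank(A − (-2)·I) = 1, so dim ker(A − (-2)·I) = n − 1 = 4

Summary:
  λ = -2: algebraic multiplicity = 5, geometric multiplicity = 4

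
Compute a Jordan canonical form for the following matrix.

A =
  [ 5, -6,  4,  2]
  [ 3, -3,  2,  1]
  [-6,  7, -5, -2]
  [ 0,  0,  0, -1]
J_3(-1) ⊕ J_1(-1)

The characteristic polynomial is
  det(x·I − A) = x^4 + 4*x^3 + 6*x^2 + 4*x + 1 = (x + 1)^4

Eigenvalues and multiplicities (the geometric multiplicity of λ is n − rank(A − λI), which equals the number of Jordan blocks for λ):
  λ = -1: algebraic multiplicity = 4, geometric multiplicity = 2

Determining the block sizes for each eigenvalue:
  λ = -1: with am = 4 and gm = 2, the partition is not yet determined (e.g. several partitions of 4 into 2 parts exist). Let N = A − (-1)·I. Computing rank(N^1) = 2, rank(N^2) = 1, rank(N^3) = 0; the number of blocks of size ≥ j is rank(N^{j−1}) − rank(N^j), giving [2, 1, 1]. So we have 1 block(s) of size 3, 1 block(s) of size 1 → block sizes [3, 1]

Assembling the blocks gives a Jordan form
J =
  [-1,  1,  0,  0]
  [ 0, -1,  1,  0]
  [ 0,  0, -1,  0]
  [ 0,  0,  0, -1]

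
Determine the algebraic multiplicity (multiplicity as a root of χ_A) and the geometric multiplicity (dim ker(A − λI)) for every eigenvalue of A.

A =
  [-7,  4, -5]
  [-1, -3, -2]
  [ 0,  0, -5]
λ = -5: alg = 3, geom = 1

Step 1 — factor the characteristic polynomial to read off the algebraic multiplicities:
  χ_A(x) = (x + 5)^3

Step 2 — compute geometric multiplicities via the rank-nullity identity g(λ) = n − rank(A − λI):
  rank(A − (-5)·I) = 2, so dim ker(A − (-5)·I) = n − 2 = 1

Summary:
  λ = -5: algebraic multiplicity = 3, geometric multiplicity = 1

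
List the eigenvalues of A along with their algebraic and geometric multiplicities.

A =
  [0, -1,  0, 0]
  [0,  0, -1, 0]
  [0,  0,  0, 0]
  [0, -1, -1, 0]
λ = 0: alg = 4, geom = 2

Step 1 — factor the characteristic polynomial to read off the algebraic multiplicities:
  χ_A(x) = x^4

Step 2 — compute geometric multiplicities via the rank-nullity identity g(λ) = n − rank(A − λI):
  rank(A − (0)·I) = 2, so dim ker(A − (0)·I) = n − 2 = 2

Summary:
  λ = 0: algebraic multiplicity = 4, geometric multiplicity = 2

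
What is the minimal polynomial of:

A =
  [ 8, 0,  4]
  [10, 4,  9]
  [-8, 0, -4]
x^3 - 8*x^2 + 16*x

The characteristic polynomial is χ_A(x) = x*(x - 4)^2, so the eigenvalues are known. The minimal polynomial is
  m_A(x) = Π_λ (x − λ)^{k_λ}
where k_λ is the size of the *largest* Jordan block for λ (equivalently, the smallest k with (A − λI)^k v = 0 for every generalised eigenvector v of λ).

  λ = 0: largest Jordan block has size 1, contributing (x − 0)
  λ = 4: largest Jordan block has size 2, contributing (x − 4)^2

So m_A(x) = x*(x - 4)^2 = x^3 - 8*x^2 + 16*x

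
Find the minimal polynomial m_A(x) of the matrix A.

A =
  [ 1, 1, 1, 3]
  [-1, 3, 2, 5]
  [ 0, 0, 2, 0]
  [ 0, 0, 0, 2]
x^3 - 6*x^2 + 12*x - 8

The characteristic polynomial is χ_A(x) = (x - 2)^4, so the eigenvalues are known. The minimal polynomial is
  m_A(x) = Π_λ (x − λ)^{k_λ}
where k_λ is the size of the *largest* Jordan block for λ (equivalently, the smallest k with (A − λI)^k v = 0 for every generalised eigenvector v of λ).

  λ = 2: largest Jordan block has size 3, contributing (x − 2)^3

So m_A(x) = (x - 2)^3 = x^3 - 6*x^2 + 12*x - 8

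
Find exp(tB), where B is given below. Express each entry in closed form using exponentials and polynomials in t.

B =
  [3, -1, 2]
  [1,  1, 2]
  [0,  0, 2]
e^{tB} =
  [t*exp(2*t) + exp(2*t), -t*exp(2*t), 2*t*exp(2*t)]
  [t*exp(2*t), -t*exp(2*t) + exp(2*t), 2*t*exp(2*t)]
  [0, 0, exp(2*t)]

Strategy: write B = P · J · P⁻¹ where J is a Jordan canonical form, so e^{tB} = P · e^{tJ} · P⁻¹, and e^{tJ} can be computed block-by-block.

B has Jordan form
J =
  [2, 1, 0]
  [0, 2, 0]
  [0, 0, 2]
(up to reordering of blocks).

Per-block formulas:
  For a 2×2 Jordan block J_2(2): exp(t · J_2(2)) = e^(2t)·(I + t·N), where N is the 2×2 nilpotent shift.
  For a 1×1 block at λ = 2: exp(t · [2]) = [e^(2t)].

After assembling e^{tJ} and conjugating by P, we get:

e^{tB} =
  [t*exp(2*t) + exp(2*t), -t*exp(2*t), 2*t*exp(2*t)]
  [t*exp(2*t), -t*exp(2*t) + exp(2*t), 2*t*exp(2*t)]
  [0, 0, exp(2*t)]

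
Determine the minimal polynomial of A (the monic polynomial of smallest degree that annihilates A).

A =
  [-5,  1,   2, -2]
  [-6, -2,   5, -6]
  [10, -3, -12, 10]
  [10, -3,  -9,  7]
x^3 + 9*x^2 + 27*x + 27

The characteristic polynomial is χ_A(x) = (x + 3)^4, so the eigenvalues are known. The minimal polynomial is
  m_A(x) = Π_λ (x − λ)^{k_λ}
where k_λ is the size of the *largest* Jordan block for λ (equivalently, the smallest k with (A − λI)^k v = 0 for every generalised eigenvector v of λ).

  λ = -3: largest Jordan block has size 3, contributing (x + 3)^3

So m_A(x) = (x + 3)^3 = x^3 + 9*x^2 + 27*x + 27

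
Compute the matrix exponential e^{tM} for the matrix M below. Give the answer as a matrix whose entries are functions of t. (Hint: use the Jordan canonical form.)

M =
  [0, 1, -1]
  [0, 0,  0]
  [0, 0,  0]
e^{tM} =
  [1, t, -t]
  [0, 1, 0]
  [0, 0, 1]

Strategy: write M = P · J · P⁻¹ where J is a Jordan canonical form, so e^{tM} = P · e^{tJ} · P⁻¹, and e^{tJ} can be computed block-by-block.

M has Jordan form
J =
  [0, 1, 0]
  [0, 0, 0]
  [0, 0, 0]
(up to reordering of blocks).

Per-block formulas:
  For a 1×1 block at λ = 0: exp(t · [0]) = [e^(0t)].
  For a 2×2 Jordan block J_2(0): exp(t · J_2(0)) = e^(0t)·(I + t·N), where N is the 2×2 nilpotent shift.

After assembling e^{tJ} and conjugating by P, we get:

e^{tM} =
  [1, t, -t]
  [0, 1, 0]
  [0, 0, 1]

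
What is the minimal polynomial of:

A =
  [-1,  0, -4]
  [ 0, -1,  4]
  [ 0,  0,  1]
x^2 - 1

The characteristic polynomial is χ_A(x) = (x - 1)*(x + 1)^2, so the eigenvalues are known. The minimal polynomial is
  m_A(x) = Π_λ (x − λ)^{k_λ}
where k_λ is the size of the *largest* Jordan block for λ (equivalently, the smallest k with (A − λI)^k v = 0 for every generalised eigenvector v of λ).

  λ = -1: largest Jordan block has size 1, contributing (x + 1)
  λ = 1: largest Jordan block has size 1, contributing (x − 1)

So m_A(x) = (x - 1)*(x + 1) = x^2 - 1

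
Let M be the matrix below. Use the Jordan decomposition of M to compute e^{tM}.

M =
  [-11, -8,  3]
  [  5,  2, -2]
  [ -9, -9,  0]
e^{tM} =
  [-3*t^2*exp(-3*t)/2 - 8*t*exp(-3*t) + exp(-3*t), -3*t^2*exp(-3*t)/2 - 8*t*exp(-3*t), t^2*exp(-3*t)/2 + 3*t*exp(-3*t)]
  [3*t^2*exp(-3*t)/2 + 5*t*exp(-3*t), 3*t^2*exp(-3*t)/2 + 5*t*exp(-3*t) + exp(-3*t), -t^2*exp(-3*t)/2 - 2*t*exp(-3*t)]
  [-9*t*exp(-3*t), -9*t*exp(-3*t), 3*t*exp(-3*t) + exp(-3*t)]

Strategy: write M = P · J · P⁻¹ where J is a Jordan canonical form, so e^{tM} = P · e^{tJ} · P⁻¹, and e^{tJ} can be computed block-by-block.

M has Jordan form
J =
  [-3,  1,  0]
  [ 0, -3,  1]
  [ 0,  0, -3]
(up to reordering of blocks).

Per-block formulas:
  For a 3×3 Jordan block J_3(-3): exp(t · J_3(-3)) = e^(-3t)·(I + t·N + (t^2/2)·N^2), where N is the 3×3 nilpotent shift.

After assembling e^{tJ} and conjugating by P, we get:

e^{tM} =
  [-3*t^2*exp(-3*t)/2 - 8*t*exp(-3*t) + exp(-3*t), -3*t^2*exp(-3*t)/2 - 8*t*exp(-3*t), t^2*exp(-3*t)/2 + 3*t*exp(-3*t)]
  [3*t^2*exp(-3*t)/2 + 5*t*exp(-3*t), 3*t^2*exp(-3*t)/2 + 5*t*exp(-3*t) + exp(-3*t), -t^2*exp(-3*t)/2 - 2*t*exp(-3*t)]
  [-9*t*exp(-3*t), -9*t*exp(-3*t), 3*t*exp(-3*t) + exp(-3*t)]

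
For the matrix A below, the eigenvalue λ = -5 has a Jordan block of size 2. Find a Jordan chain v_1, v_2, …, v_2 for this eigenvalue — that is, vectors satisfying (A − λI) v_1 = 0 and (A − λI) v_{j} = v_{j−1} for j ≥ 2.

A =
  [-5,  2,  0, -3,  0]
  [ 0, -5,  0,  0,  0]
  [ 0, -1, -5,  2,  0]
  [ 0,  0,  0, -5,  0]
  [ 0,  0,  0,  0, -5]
A Jordan chain for λ = -5 of length 2:
v_1 = (2, 0, -1, 0, 0)ᵀ
v_2 = (0, 1, 0, 0, 0)ᵀ

Let N = A − (-5)·I. We want v_2 with N^2 v_2 = 0 but N^1 v_2 ≠ 0; then v_{j-1} := N · v_j for j = 2, …, 2.

Pick v_2 = (0, 1, 0, 0, 0)ᵀ.
Then v_1 = N · v_2 = (2, 0, -1, 0, 0)ᵀ.

Sanity check: (A − (-5)·I) v_1 = (0, 0, 0, 0, 0)ᵀ = 0. ✓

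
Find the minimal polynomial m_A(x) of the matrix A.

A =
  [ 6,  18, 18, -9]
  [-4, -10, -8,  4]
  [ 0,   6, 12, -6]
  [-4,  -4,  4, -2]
x^3 - 6*x^2

The characteristic polynomial is χ_A(x) = x^3*(x - 6), so the eigenvalues are known. The minimal polynomial is
  m_A(x) = Π_λ (x − λ)^{k_λ}
where k_λ is the size of the *largest* Jordan block for λ (equivalently, the smallest k with (A − λI)^k v = 0 for every generalised eigenvector v of λ).

  λ = 0: largest Jordan block has size 2, contributing (x − 0)^2
  λ = 6: largest Jordan block has size 1, contributing (x − 6)

So m_A(x) = x^2*(x - 6) = x^3 - 6*x^2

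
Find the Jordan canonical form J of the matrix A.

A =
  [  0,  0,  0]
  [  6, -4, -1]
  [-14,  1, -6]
J_2(-5) ⊕ J_1(0)

The characteristic polynomial is
  det(x·I − A) = x^3 + 10*x^2 + 25*x = x*(x + 5)^2

Eigenvalues and multiplicities (the geometric multiplicity of λ is n − rank(A − λI), which equals the number of Jordan blocks for λ):
  λ = -5: algebraic multiplicity = 2, geometric multiplicity = 1
  λ = 0: algebraic multiplicity = 1, geometric multiplicity = 1

Determining the block sizes for each eigenvalue:
  λ = -5: one block (gm = 1), so the single block has size am = 2 → block sizes [2]
  λ = 0: one block (gm = 1), so the single block has size am = 1 → block sizes [1]

Assembling the blocks gives a Jordan form
J =
  [-5,  1, 0]
  [ 0, -5, 0]
  [ 0,  0, 0]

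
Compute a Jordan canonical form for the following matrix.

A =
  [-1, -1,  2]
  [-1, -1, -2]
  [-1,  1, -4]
J_2(-2) ⊕ J_1(-2)

The characteristic polynomial is
  det(x·I − A) = x^3 + 6*x^2 + 12*x + 8 = (x + 2)^3

Eigenvalues and multiplicities (the geometric multiplicity of λ is n − rank(A − λI), which equals the number of Jordan blocks for λ):
  λ = -2: algebraic multiplicity = 3, geometric multiplicity = 2

Determining the block sizes for each eigenvalue:
  λ = -2: 2 blocks summing to 3 forces exactly one block of size 2 and the rest size 1 → block sizes [2, 1]

Assembling the blocks gives a Jordan form
J =
  [-2,  1,  0]
  [ 0, -2,  0]
  [ 0,  0, -2]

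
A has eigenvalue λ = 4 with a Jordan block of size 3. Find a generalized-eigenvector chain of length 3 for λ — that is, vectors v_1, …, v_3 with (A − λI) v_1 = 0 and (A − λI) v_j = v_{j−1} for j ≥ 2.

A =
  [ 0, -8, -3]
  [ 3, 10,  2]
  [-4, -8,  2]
A Jordan chain for λ = 4 of length 3:
v_1 = (4, -2, 0)ᵀ
v_2 = (-4, 3, -4)ᵀ
v_3 = (1, 0, 0)ᵀ

Let N = A − (4)·I. We want v_3 with N^3 v_3 = 0 but N^2 v_3 ≠ 0; then v_{j-1} := N · v_j for j = 3, …, 2.

Pick v_3 = (1, 0, 0)ᵀ.
Then v_2 = N · v_3 = (-4, 3, -4)ᵀ.
Then v_1 = N · v_2 = (4, -2, 0)ᵀ.

Sanity check: (A − (4)·I) v_1 = (0, 0, 0)ᵀ = 0. ✓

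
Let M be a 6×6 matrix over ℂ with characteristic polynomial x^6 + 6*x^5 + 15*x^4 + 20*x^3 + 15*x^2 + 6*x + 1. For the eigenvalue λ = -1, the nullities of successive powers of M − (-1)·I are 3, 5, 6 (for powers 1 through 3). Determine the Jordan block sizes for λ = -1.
Block sizes for λ = -1: [3, 2, 1]

From the dimensions of kernels of powers, the number of Jordan blocks of size at least j is d_j − d_{j−1} where d_j = dim ker(N^j) (with d_0 = 0). Computing the differences gives [3, 2, 1].
The number of blocks of size exactly k is (#blocks of size ≥ k) − (#blocks of size ≥ k + 1), so the partition is: 1 block(s) of size 1, 1 block(s) of size 2, 1 block(s) of size 3.
In nonincreasing order the block sizes are [3, 2, 1].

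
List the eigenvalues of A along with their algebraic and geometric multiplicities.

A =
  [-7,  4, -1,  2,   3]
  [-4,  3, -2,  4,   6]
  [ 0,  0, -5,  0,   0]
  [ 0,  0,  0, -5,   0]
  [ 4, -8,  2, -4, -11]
λ = -5: alg = 5, geom = 4

Step 1 — factor the characteristic polynomial to read off the algebraic multiplicities:
  χ_A(x) = (x + 5)^5

Step 2 — compute geometric multiplicities via the rank-nullity identity g(λ) = n − rank(A − λI):
  rank(A − (-5)·I) = 1, so dim ker(A − (-5)·I) = n − 1 = 4

Summary:
  λ = -5: algebraic multiplicity = 5, geometric multiplicity = 4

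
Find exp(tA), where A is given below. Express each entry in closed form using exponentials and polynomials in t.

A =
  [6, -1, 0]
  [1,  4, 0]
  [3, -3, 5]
e^{tA} =
  [t*exp(5*t) + exp(5*t), -t*exp(5*t), 0]
  [t*exp(5*t), -t*exp(5*t) + exp(5*t), 0]
  [3*t*exp(5*t), -3*t*exp(5*t), exp(5*t)]

Strategy: write A = P · J · P⁻¹ where J is a Jordan canonical form, so e^{tA} = P · e^{tJ} · P⁻¹, and e^{tJ} can be computed block-by-block.

A has Jordan form
J =
  [5, 1, 0]
  [0, 5, 0]
  [0, 0, 5]
(up to reordering of blocks).

Per-block formulas:
  For a 2×2 Jordan block J_2(5): exp(t · J_2(5)) = e^(5t)·(I + t·N), where N is the 2×2 nilpotent shift.
  For a 1×1 block at λ = 5: exp(t · [5]) = [e^(5t)].

After assembling e^{tJ} and conjugating by P, we get:

e^{tA} =
  [t*exp(5*t) + exp(5*t), -t*exp(5*t), 0]
  [t*exp(5*t), -t*exp(5*t) + exp(5*t), 0]
  [3*t*exp(5*t), -3*t*exp(5*t), exp(5*t)]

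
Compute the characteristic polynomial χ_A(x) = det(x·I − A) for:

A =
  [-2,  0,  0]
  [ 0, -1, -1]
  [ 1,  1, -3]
x^3 + 6*x^2 + 12*x + 8

Expanding det(x·I − A) (e.g. by cofactor expansion or by noting that A is similar to its Jordan form J, which has the same characteristic polynomial as A) gives
  χ_A(x) = x^3 + 6*x^2 + 12*x + 8
which factors as (x + 2)^3. The eigenvalues (with algebraic multiplicities) are λ = -2 with multiplicity 3.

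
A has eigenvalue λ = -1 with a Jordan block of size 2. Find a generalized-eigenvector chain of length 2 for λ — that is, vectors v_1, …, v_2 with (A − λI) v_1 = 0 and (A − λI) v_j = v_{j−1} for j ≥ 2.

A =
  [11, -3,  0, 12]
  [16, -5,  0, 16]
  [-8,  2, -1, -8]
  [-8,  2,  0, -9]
A Jordan chain for λ = -1 of length 2:
v_1 = (12, 16, -8, -8)ᵀ
v_2 = (1, 0, 0, 0)ᵀ

Let N = A − (-1)·I. We want v_2 with N^2 v_2 = 0 but N^1 v_2 ≠ 0; then v_{j-1} := N · v_j for j = 2, …, 2.

Pick v_2 = (1, 0, 0, 0)ᵀ.
Then v_1 = N · v_2 = (12, 16, -8, -8)ᵀ.

Sanity check: (A − (-1)·I) v_1 = (0, 0, 0, 0)ᵀ = 0. ✓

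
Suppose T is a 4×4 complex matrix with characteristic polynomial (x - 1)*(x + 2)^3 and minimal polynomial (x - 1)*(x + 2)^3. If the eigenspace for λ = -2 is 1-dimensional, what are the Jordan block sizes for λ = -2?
Block sizes for λ = -2: [3]

Step 1 — from the characteristic polynomial, algebraic multiplicity of λ = -2 is 3. From dim ker(T − (-2)·I) = 1, there are exactly 1 Jordan blocks for λ = -2.
Step 2 — from the minimal polynomial, the factor (x + 2)^3 tells us the largest block for λ = -2 has size 3.
Step 3 — with total size 3, 1 blocks, and largest block 3, the block sizes (in nonincreasing order) are [3].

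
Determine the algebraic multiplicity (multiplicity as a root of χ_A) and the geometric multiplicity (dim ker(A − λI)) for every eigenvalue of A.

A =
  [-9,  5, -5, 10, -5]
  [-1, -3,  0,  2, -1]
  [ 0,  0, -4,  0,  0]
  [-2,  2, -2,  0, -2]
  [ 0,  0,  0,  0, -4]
λ = -4: alg = 5, geom = 3

Step 1 — factor the characteristic polynomial to read off the algebraic multiplicities:
  χ_A(x) = (x + 4)^5

Step 2 — compute geometric multiplicities via the rank-nullity identity g(λ) = n − rank(A − λI):
  rank(A − (-4)·I) = 2, so dim ker(A − (-4)·I) = n − 2 = 3

Summary:
  λ = -4: algebraic multiplicity = 5, geometric multiplicity = 3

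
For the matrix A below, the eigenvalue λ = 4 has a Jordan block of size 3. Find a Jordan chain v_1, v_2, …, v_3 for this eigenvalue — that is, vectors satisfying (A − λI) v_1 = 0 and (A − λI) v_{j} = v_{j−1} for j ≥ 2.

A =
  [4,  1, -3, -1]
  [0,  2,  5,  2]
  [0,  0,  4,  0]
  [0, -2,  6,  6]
A Jordan chain for λ = 4 of length 3:
v_1 = (-1, 2, 0, 2)ᵀ
v_2 = (-3, 5, 0, 6)ᵀ
v_3 = (0, 0, 1, 0)ᵀ

Let N = A − (4)·I. We want v_3 with N^3 v_3 = 0 but N^2 v_3 ≠ 0; then v_{j-1} := N · v_j for j = 3, …, 2.

Pick v_3 = (0, 0, 1, 0)ᵀ.
Then v_2 = N · v_3 = (-3, 5, 0, 6)ᵀ.
Then v_1 = N · v_2 = (-1, 2, 0, 2)ᵀ.

Sanity check: (A − (4)·I) v_1 = (0, 0, 0, 0)ᵀ = 0. ✓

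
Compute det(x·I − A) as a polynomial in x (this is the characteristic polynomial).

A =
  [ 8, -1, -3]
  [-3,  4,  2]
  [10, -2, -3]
x^3 - 9*x^2 + 27*x - 27

Expanding det(x·I − A) (e.g. by cofactor expansion or by noting that A is similar to its Jordan form J, which has the same characteristic polynomial as A) gives
  χ_A(x) = x^3 - 9*x^2 + 27*x - 27
which factors as (x - 3)^3. The eigenvalues (with algebraic multiplicities) are λ = 3 with multiplicity 3.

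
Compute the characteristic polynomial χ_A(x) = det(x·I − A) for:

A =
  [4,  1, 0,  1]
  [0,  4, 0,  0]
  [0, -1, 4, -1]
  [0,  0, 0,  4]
x^4 - 16*x^3 + 96*x^2 - 256*x + 256

Expanding det(x·I − A) (e.g. by cofactor expansion or by noting that A is similar to its Jordan form J, which has the same characteristic polynomial as A) gives
  χ_A(x) = x^4 - 16*x^3 + 96*x^2 - 256*x + 256
which factors as (x - 4)^4. The eigenvalues (with algebraic multiplicities) are λ = 4 with multiplicity 4.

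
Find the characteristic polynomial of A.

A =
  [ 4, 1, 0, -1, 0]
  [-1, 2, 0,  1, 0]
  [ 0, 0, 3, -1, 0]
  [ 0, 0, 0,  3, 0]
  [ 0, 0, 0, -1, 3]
x^5 - 15*x^4 + 90*x^3 - 270*x^2 + 405*x - 243

Expanding det(x·I − A) (e.g. by cofactor expansion or by noting that A is similar to its Jordan form J, which has the same characteristic polynomial as A) gives
  χ_A(x) = x^5 - 15*x^4 + 90*x^3 - 270*x^2 + 405*x - 243
which factors as (x - 3)^5. The eigenvalues (with algebraic multiplicities) are λ = 3 with multiplicity 5.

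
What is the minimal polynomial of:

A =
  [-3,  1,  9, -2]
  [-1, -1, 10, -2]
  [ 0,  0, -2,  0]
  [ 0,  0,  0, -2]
x^3 + 6*x^2 + 12*x + 8

The characteristic polynomial is χ_A(x) = (x + 2)^4, so the eigenvalues are known. The minimal polynomial is
  m_A(x) = Π_λ (x − λ)^{k_λ}
where k_λ is the size of the *largest* Jordan block for λ (equivalently, the smallest k with (A − λI)^k v = 0 for every generalised eigenvector v of λ).

  λ = -2: largest Jordan block has size 3, contributing (x + 2)^3

So m_A(x) = (x + 2)^3 = x^3 + 6*x^2 + 12*x + 8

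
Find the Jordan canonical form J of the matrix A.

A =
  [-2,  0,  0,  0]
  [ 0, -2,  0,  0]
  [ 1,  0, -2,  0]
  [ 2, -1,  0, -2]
J_2(-2) ⊕ J_2(-2)

The characteristic polynomial is
  det(x·I − A) = x^4 + 8*x^3 + 24*x^2 + 32*x + 16 = (x + 2)^4

Eigenvalues and multiplicities (the geometric multiplicity of λ is n − rank(A − λI), which equals the number of Jordan blocks for λ):
  λ = -2: algebraic multiplicity = 4, geometric multiplicity = 2

Determining the block sizes for each eigenvalue:
  λ = -2: with am = 4 and gm = 2, the partition is not yet determined (e.g. several partitions of 4 into 2 parts exist). Let N = A − (-2)·I. Computing rank(N^1) = 2, rank(N^2) = 0; the number of blocks of size ≥ j is rank(N^{j−1}) − rank(N^j), giving [2, 2]. So we have 2 block(s) of size 2 → block sizes [2, 2]

Assembling the blocks gives a Jordan form
J =
  [-2,  1,  0,  0]
  [ 0, -2,  0,  0]
  [ 0,  0, -2,  1]
  [ 0,  0,  0, -2]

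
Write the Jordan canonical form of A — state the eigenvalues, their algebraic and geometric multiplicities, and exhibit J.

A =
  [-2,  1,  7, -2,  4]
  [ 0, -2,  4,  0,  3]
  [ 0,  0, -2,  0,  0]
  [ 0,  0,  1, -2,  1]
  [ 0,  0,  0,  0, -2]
J_3(-2) ⊕ J_2(-2)

The characteristic polynomial is
  det(x·I − A) = x^5 + 10*x^4 + 40*x^3 + 80*x^2 + 80*x + 32 = (x + 2)^5

Eigenvalues and multiplicities (the geometric multiplicity of λ is n − rank(A − λI), which equals the number of Jordan blocks for λ):
  λ = -2: algebraic multiplicity = 5, geometric multiplicity = 2

Determining the block sizes for each eigenvalue:
  λ = -2: with am = 5 and gm = 2, the partition is not yet determined (e.g. several partitions of 5 into 2 parts exist). Let N = A − (-2)·I. Computing rank(N^1) = 3, rank(N^2) = 1, rank(N^3) = 0; the number of blocks of size ≥ j is rank(N^{j−1}) − rank(N^j), giving [2, 2, 1]. So we have 1 block(s) of size 3, 1 block(s) of size 2 → block sizes [3, 2]

Assembling the blocks gives a Jordan form
J =
  [-2,  1,  0,  0,  0]
  [ 0, -2,  1,  0,  0]
  [ 0,  0, -2,  0,  0]
  [ 0,  0,  0, -2,  1]
  [ 0,  0,  0,  0, -2]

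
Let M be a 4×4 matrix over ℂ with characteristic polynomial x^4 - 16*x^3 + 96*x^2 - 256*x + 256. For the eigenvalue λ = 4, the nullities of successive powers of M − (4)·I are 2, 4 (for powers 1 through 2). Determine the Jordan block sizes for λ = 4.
Block sizes for λ = 4: [2, 2]

From the dimensions of kernels of powers, the number of Jordan blocks of size at least j is d_j − d_{j−1} where d_j = dim ker(N^j) (with d_0 = 0). Computing the differences gives [2, 2].
The number of blocks of size exactly k is (#blocks of size ≥ k) − (#blocks of size ≥ k + 1), so the partition is: 2 block(s) of size 2.
In nonincreasing order the block sizes are [2, 2].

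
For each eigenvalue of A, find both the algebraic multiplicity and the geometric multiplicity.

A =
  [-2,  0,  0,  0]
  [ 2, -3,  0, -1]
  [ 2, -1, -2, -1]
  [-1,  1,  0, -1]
λ = -2: alg = 4, geom = 2

Step 1 — factor the characteristic polynomial to read off the algebraic multiplicities:
  χ_A(x) = (x + 2)^4

Step 2 — compute geometric multiplicities via the rank-nullity identity g(λ) = n − rank(A − λI):
  rank(A − (-2)·I) = 2, so dim ker(A − (-2)·I) = n − 2 = 2

Summary:
  λ = -2: algebraic multiplicity = 4, geometric multiplicity = 2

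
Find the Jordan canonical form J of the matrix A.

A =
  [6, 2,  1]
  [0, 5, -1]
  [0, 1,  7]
J_3(6)

The characteristic polynomial is
  det(x·I − A) = x^3 - 18*x^2 + 108*x - 216 = (x - 6)^3

Eigenvalues and multiplicities (the geometric multiplicity of λ is n − rank(A − λI), which equals the number of Jordan blocks for λ):
  λ = 6: algebraic multiplicity = 3, geometric multiplicity = 1

Determining the block sizes for each eigenvalue:
  λ = 6: one block (gm = 1), so the single block has size am = 3 → block sizes [3]

Assembling the blocks gives a Jordan form
J =
  [6, 1, 0]
  [0, 6, 1]
  [0, 0, 6]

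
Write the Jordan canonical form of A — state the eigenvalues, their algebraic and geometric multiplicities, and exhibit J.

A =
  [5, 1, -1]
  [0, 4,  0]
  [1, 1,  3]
J_2(4) ⊕ J_1(4)

The characteristic polynomial is
  det(x·I − A) = x^3 - 12*x^2 + 48*x - 64 = (x - 4)^3

Eigenvalues and multiplicities (the geometric multiplicity of λ is n − rank(A − λI), which equals the number of Jordan blocks for λ):
  λ = 4: algebraic multiplicity = 3, geometric multiplicity = 2

Determining the block sizes for each eigenvalue:
  λ = 4: 2 blocks summing to 3 forces exactly one block of size 2 and the rest size 1 → block sizes [2, 1]

Assembling the blocks gives a Jordan form
J =
  [4, 1, 0]
  [0, 4, 0]
  [0, 0, 4]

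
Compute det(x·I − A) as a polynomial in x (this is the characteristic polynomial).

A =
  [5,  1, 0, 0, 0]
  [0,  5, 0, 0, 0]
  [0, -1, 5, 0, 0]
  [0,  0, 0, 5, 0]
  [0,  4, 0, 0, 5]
x^5 - 25*x^4 + 250*x^3 - 1250*x^2 + 3125*x - 3125

Expanding det(x·I − A) (e.g. by cofactor expansion or by noting that A is similar to its Jordan form J, which has the same characteristic polynomial as A) gives
  χ_A(x) = x^5 - 25*x^4 + 250*x^3 - 1250*x^2 + 3125*x - 3125
which factors as (x - 5)^5. The eigenvalues (with algebraic multiplicities) are λ = 5 with multiplicity 5.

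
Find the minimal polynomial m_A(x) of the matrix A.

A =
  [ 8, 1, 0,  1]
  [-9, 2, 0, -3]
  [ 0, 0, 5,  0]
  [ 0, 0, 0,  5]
x^2 - 10*x + 25

The characteristic polynomial is χ_A(x) = (x - 5)^4, so the eigenvalues are known. The minimal polynomial is
  m_A(x) = Π_λ (x − λ)^{k_λ}
where k_λ is the size of the *largest* Jordan block for λ (equivalently, the smallest k with (A − λI)^k v = 0 for every generalised eigenvector v of λ).

  λ = 5: largest Jordan block has size 2, contributing (x − 5)^2

So m_A(x) = (x - 5)^2 = x^2 - 10*x + 25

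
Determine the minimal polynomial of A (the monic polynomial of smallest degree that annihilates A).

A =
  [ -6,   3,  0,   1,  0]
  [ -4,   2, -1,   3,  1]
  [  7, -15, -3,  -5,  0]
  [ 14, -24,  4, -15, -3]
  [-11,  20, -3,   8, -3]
x^3 + 15*x^2 + 75*x + 125

The characteristic polynomial is χ_A(x) = (x + 5)^5, so the eigenvalues are known. The minimal polynomial is
  m_A(x) = Π_λ (x − λ)^{k_λ}
where k_λ is the size of the *largest* Jordan block for λ (equivalently, the smallest k with (A − λI)^k v = 0 for every generalised eigenvector v of λ).

  λ = -5: largest Jordan block has size 3, contributing (x + 5)^3

So m_A(x) = (x + 5)^3 = x^3 + 15*x^2 + 75*x + 125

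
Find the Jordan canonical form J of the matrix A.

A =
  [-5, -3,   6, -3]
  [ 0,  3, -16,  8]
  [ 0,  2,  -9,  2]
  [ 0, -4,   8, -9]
J_2(-5) ⊕ J_1(-5) ⊕ J_1(-5)

The characteristic polynomial is
  det(x·I − A) = x^4 + 20*x^3 + 150*x^2 + 500*x + 625 = (x + 5)^4

Eigenvalues and multiplicities (the geometric multiplicity of λ is n − rank(A − λI), which equals the number of Jordan blocks for λ):
  λ = -5: algebraic multiplicity = 4, geometric multiplicity = 3

Determining the block sizes for each eigenvalue:
  λ = -5: 3 blocks summing to 4 forces exactly one block of size 2 and the rest size 1 → block sizes [2, 1, 1]

Assembling the blocks gives a Jordan form
J =
  [-5,  1,  0,  0]
  [ 0, -5,  0,  0]
  [ 0,  0, -5,  0]
  [ 0,  0,  0, -5]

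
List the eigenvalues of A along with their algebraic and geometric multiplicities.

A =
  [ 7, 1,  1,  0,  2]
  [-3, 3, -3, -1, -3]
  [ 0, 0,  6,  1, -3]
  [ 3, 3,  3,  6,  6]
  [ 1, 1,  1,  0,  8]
λ = 6: alg = 5, geom = 3

Step 1 — factor the characteristic polynomial to read off the algebraic multiplicities:
  χ_A(x) = (x - 6)^5

Step 2 — compute geometric multiplicities via the rank-nullity identity g(λ) = n − rank(A − λI):
  rank(A − (6)·I) = 2, so dim ker(A − (6)·I) = n − 2 = 3

Summary:
  λ = 6: algebraic multiplicity = 5, geometric multiplicity = 3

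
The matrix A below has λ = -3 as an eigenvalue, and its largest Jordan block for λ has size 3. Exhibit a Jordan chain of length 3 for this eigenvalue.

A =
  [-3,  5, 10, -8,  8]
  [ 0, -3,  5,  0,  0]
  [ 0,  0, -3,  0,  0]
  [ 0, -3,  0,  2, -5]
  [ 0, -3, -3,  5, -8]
A Jordan chain for λ = -3 of length 3:
v_1 = (1, 0, 0, 0, 0)ᵀ
v_2 = (10, 5, 0, 0, -3)ᵀ
v_3 = (0, 0, 1, 0, 0)ᵀ

Let N = A − (-3)·I. We want v_3 with N^3 v_3 = 0 but N^2 v_3 ≠ 0; then v_{j-1} := N · v_j for j = 3, …, 2.

Pick v_3 = (0, 0, 1, 0, 0)ᵀ.
Then v_2 = N · v_3 = (10, 5, 0, 0, -3)ᵀ.
Then v_1 = N · v_2 = (1, 0, 0, 0, 0)ᵀ.

Sanity check: (A − (-3)·I) v_1 = (0, 0, 0, 0, 0)ᵀ = 0. ✓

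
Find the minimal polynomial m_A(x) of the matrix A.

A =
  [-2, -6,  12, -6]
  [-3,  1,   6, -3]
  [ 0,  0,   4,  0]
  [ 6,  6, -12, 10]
x^2 - 5*x + 4

The characteristic polynomial is χ_A(x) = (x - 4)^3*(x - 1), so the eigenvalues are known. The minimal polynomial is
  m_A(x) = Π_λ (x − λ)^{k_λ}
where k_λ is the size of the *largest* Jordan block for λ (equivalently, the smallest k with (A − λI)^k v = 0 for every generalised eigenvector v of λ).

  λ = 1: largest Jordan block has size 1, contributing (x − 1)
  λ = 4: largest Jordan block has size 1, contributing (x − 4)

So m_A(x) = (x - 4)*(x - 1) = x^2 - 5*x + 4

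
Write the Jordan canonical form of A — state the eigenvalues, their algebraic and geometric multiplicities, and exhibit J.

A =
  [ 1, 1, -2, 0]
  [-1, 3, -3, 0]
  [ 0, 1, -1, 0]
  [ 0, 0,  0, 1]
J_3(1) ⊕ J_1(1)

The characteristic polynomial is
  det(x·I − A) = x^4 - 4*x^3 + 6*x^2 - 4*x + 1 = (x - 1)^4

Eigenvalues and multiplicities (the geometric multiplicity of λ is n − rank(A − λI), which equals the number of Jordan blocks for λ):
  λ = 1: algebraic multiplicity = 4, geometric multiplicity = 2

Determining the block sizes for each eigenvalue:
  λ = 1: with am = 4 and gm = 2, the partition is not yet determined (e.g. several partitions of 4 into 2 parts exist). Let N = A − (1)·I. Computing rank(N^1) = 2, rank(N^2) = 1, rank(N^3) = 0; the number of blocks of size ≥ j is rank(N^{j−1}) − rank(N^j), giving [2, 1, 1]. So we have 1 block(s) of size 3, 1 block(s) of size 1 → block sizes [3, 1]

Assembling the blocks gives a Jordan form
J =
  [1, 1, 0, 0]
  [0, 1, 1, 0]
  [0, 0, 1, 0]
  [0, 0, 0, 1]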